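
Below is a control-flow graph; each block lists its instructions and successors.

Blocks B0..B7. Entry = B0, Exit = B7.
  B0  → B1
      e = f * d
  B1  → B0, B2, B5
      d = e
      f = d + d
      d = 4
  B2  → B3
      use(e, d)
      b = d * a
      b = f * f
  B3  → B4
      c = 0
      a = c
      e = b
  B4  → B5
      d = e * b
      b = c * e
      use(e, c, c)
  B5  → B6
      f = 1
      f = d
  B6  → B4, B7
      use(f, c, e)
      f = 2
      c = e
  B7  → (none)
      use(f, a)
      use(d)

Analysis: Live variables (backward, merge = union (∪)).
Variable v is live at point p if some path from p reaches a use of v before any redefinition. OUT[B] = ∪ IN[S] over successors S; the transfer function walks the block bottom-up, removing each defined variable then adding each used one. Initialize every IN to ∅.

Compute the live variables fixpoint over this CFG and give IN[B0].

Per-block solution:
  B0: | IN={a, b, c, d, f} | OUT={a, b, c, e}
  B1: | IN={a, b, c, e} | OUT={a, b, c, d, e, f}
  B2: | IN={a, d, e, f} | OUT={b}
  B3: | IN={b} | OUT={a, b, c, e}
  B4: | IN={a, b, c, e} | OUT={a, b, c, d, e}
  B5: | IN={a, b, c, d, e} | OUT={a, b, c, d, e, f}
  B6: | IN={a, b, c, d, e, f} | OUT={a, b, c, d, e, f}
  B7: | IN={a, d, f} | OUT={}

Merge at B0: OUT[B0] = IN[B1] = {a, b, c, e}
Applying B0's transfer function to that OUT value gives IN[B0] (row B0 above).

Answer: {a, b, c, d, f}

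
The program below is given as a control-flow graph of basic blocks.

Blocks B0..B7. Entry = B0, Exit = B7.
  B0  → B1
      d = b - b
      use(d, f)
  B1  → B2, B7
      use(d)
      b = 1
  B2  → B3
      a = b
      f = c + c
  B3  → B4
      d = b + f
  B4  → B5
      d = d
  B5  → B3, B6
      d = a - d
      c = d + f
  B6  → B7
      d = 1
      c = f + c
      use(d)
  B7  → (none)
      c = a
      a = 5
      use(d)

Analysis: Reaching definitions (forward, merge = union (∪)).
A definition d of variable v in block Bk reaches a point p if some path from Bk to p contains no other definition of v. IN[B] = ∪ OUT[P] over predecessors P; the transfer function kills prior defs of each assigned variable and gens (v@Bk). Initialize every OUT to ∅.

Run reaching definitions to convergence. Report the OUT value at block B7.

Converged values:
  B0:  IN={}  OUT={d@B0}
  B1:  IN={d@B0}  OUT={b@B1, d@B0}
  B2:  IN={b@B1, d@B0}  OUT={a@B2, b@B1, d@B0, f@B2}
  B3:  IN={a@B2, b@B1, c@B5, d@B0, d@B5, f@B2}  OUT={a@B2, b@B1, c@B5, d@B3, f@B2}
  B4:  IN={a@B2, b@B1, c@B5, d@B3, f@B2}  OUT={a@B2, b@B1, c@B5, d@B4, f@B2}
  B5:  IN={a@B2, b@B1, c@B5, d@B4, f@B2}  OUT={a@B2, b@B1, c@B5, d@B5, f@B2}
  B6:  IN={a@B2, b@B1, c@B5, d@B5, f@B2}  OUT={a@B2, b@B1, c@B6, d@B6, f@B2}
  B7:  IN={a@B2, b@B1, c@B6, d@B0, d@B6, f@B2}  OUT={a@B7, b@B1, c@B7, d@B0, d@B6, f@B2}

Merge at B7: IN[B7] = OUT[B1] ⊔ OUT[B6] = {a@B2, b@B1, c@B6, d@B0, d@B6, f@B2}
Applying B7's transfer function to that IN value gives OUT[B7] (row B7 above).

Answer: {a@B7, b@B1, c@B7, d@B0, d@B6, f@B2}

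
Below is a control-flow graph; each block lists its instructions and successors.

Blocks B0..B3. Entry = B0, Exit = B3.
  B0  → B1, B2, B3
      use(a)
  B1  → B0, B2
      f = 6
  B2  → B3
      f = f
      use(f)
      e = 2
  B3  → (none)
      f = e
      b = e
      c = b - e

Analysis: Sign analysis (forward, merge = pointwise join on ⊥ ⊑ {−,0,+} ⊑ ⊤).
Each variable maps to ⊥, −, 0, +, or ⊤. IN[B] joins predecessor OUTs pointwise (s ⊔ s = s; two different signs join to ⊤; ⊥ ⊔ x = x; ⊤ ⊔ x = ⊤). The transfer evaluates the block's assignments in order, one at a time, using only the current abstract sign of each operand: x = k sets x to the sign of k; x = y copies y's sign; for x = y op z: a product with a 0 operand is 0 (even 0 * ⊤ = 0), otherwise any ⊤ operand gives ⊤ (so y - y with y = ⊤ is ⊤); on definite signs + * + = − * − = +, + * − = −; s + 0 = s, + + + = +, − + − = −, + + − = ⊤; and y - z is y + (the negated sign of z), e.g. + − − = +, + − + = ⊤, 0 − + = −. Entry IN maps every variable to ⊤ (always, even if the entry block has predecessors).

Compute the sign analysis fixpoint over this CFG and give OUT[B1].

Fixpoint table:
  B0:   IN=(all ⊤)   OUT=(all ⊤)
  B1:   IN=(all ⊤)   OUT={f:+; rest ⊤}
  B2:   IN=(all ⊤)   OUT={e:+; rest ⊤}
  B3:   IN=(all ⊤)   OUT=(all ⊤)

Merge at B1: IN[B1] = OUT[B0] = {a: ⊤, b: ⊤, c: ⊤, d: ⊤, e: ⊤, f: ⊤}
Applying B1's transfer function to that IN value gives OUT[B1] (row B1 above).

Answer: {a: ⊤, b: ⊤, c: ⊤, d: ⊤, e: ⊤, f: +}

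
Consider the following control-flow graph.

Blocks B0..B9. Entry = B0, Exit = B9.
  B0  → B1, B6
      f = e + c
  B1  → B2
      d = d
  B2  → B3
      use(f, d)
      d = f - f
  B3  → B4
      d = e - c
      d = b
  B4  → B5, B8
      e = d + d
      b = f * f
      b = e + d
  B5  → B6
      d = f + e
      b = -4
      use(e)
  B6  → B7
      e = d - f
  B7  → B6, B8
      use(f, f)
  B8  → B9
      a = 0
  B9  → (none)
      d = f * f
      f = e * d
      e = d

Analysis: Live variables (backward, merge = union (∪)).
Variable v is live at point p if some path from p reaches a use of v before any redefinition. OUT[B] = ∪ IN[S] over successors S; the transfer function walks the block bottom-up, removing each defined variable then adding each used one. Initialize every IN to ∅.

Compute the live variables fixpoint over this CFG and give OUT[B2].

Answer: {b, c, e, f}

Working:
Fixpoint table:
  B0:   IN={b, c, d, e}   OUT={b, c, d, e, f}
  B1:   IN={b, c, d, e, f}   OUT={b, c, d, e, f}
  B2:   IN={b, c, d, e, f}   OUT={b, c, e, f}
  B3:   IN={b, c, e, f}   OUT={d, f}
  B4:   IN={d, f}   OUT={e, f}
  B5:   IN={e, f}   OUT={d, f}
  B6:   IN={d, f}   OUT={d, e, f}
  B7:   IN={d, e, f}   OUT={d, e, f}
  B8:   IN={e, f}   OUT={e, f}
  B9:   IN={e, f}   OUT={}

Merge at B2: OUT[B2] = IN[B3] = {b, c, e, f}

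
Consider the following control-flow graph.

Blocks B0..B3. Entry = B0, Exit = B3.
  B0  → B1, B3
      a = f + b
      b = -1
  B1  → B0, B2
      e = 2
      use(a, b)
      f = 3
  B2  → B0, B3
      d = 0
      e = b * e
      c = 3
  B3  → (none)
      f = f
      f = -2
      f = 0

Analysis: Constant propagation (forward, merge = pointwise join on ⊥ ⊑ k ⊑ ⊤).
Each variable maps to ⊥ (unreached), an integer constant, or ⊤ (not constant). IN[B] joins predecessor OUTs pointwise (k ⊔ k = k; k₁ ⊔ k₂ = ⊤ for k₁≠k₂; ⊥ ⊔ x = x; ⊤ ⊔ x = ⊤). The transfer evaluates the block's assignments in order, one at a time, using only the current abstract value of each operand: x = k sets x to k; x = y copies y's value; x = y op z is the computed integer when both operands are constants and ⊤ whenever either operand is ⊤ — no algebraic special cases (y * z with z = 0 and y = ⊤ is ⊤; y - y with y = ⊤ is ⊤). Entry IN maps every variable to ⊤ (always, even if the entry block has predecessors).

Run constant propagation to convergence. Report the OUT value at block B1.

Answer: {a: ⊤, b: -1, c: ⊤, d: ⊤, e: 2, f: 3}

Trace:
Fixpoint table:
  B0:   IN=(all ⊤)   OUT={b:-1; rest ⊤}
  B1:   IN={b:-1; rest ⊤}   OUT={b:-1, e:2, f:3; rest ⊤}
  B2:   IN={b:-1, e:2, f:3; rest ⊤}   OUT={b:-1, c:3, d:0, e:-2, f:3; rest ⊤}
  B3:   IN={b:-1; rest ⊤}   OUT={b:-1, f:0; rest ⊤}

Merge at B1: IN[B1] = OUT[B0] = {a: ⊤, b: -1, c: ⊤, d: ⊤, e: ⊤, f: ⊤}
Applying B1's transfer function to that IN value gives OUT[B1] (row B1 above).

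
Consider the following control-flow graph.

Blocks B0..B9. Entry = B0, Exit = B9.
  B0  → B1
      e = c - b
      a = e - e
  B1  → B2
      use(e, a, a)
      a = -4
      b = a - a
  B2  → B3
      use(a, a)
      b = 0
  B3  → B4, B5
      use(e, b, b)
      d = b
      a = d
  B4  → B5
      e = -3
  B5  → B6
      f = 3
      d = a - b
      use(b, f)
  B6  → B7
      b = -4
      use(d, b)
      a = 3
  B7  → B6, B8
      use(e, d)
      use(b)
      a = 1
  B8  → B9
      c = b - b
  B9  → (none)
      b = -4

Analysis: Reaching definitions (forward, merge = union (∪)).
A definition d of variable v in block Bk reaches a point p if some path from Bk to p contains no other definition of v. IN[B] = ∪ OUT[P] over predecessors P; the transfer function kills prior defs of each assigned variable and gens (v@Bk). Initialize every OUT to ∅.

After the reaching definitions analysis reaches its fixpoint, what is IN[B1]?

Per-block solution:
  B0:   IN={}   OUT={a@B0, e@B0}
  B1:   IN={a@B0, e@B0}   OUT={a@B1, b@B1, e@B0}
  B2:   IN={a@B1, b@B1, e@B0}   OUT={a@B1, b@B2, e@B0}
  B3:   IN={a@B1, b@B2, e@B0}   OUT={a@B3, b@B2, d@B3, e@B0}
  B4:   IN={a@B3, b@B2, d@B3, e@B0}   OUT={a@B3, b@B2, d@B3, e@B4}
  B5:   IN={a@B3, b@B2, d@B3, e@B0, e@B4}   OUT={a@B3, b@B2, d@B5, e@B0, e@B4, f@B5}
  B6:   IN={a@B3, a@B7, b@B2, b@B6, d@B5, e@B0, e@B4, f@B5}   OUT={a@B6, b@B6, d@B5, e@B0, e@B4, f@B5}
  B7:   IN={a@B6, b@B6, d@B5, e@B0, e@B4, f@B5}   OUT={a@B7, b@B6, d@B5, e@B0, e@B4, f@B5}
  B8:   IN={a@B7, b@B6, d@B5, e@B0, e@B4, f@B5}   OUT={a@B7, b@B6, c@B8, d@B5, e@B0, e@B4, f@B5}
  B9:   IN={a@B7, b@B6, c@B8, d@B5, e@B0, e@B4, f@B5}   OUT={a@B7, b@B9, c@B8, d@B5, e@B0, e@B4, f@B5}

Merge at B1: IN[B1] = OUT[B0] = {a@B0, e@B0}

Answer: {a@B0, e@B0}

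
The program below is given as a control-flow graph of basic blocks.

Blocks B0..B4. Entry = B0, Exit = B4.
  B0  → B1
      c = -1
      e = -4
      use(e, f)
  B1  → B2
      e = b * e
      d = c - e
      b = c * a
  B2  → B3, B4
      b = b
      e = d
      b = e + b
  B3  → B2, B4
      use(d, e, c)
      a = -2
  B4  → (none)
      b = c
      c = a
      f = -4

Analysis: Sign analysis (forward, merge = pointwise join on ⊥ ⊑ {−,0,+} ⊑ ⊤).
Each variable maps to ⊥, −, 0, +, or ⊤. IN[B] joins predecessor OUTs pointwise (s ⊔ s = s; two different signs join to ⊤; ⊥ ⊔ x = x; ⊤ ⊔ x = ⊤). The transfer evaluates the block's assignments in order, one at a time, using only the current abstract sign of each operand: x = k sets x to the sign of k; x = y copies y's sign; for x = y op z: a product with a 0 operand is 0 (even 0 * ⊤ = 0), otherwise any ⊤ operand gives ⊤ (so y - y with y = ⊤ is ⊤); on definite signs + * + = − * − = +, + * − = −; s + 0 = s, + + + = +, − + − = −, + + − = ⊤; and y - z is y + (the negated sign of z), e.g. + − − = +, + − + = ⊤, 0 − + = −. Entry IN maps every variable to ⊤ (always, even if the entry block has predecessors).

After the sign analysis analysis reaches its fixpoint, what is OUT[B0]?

Per-block solution:
  B0: | IN=(all ⊤) | OUT={c:-, e:-; rest ⊤}
  B1: | IN={c:-, e:-; rest ⊤} | OUT={c:-; rest ⊤}
  B2: | IN={c:-; rest ⊤} | OUT={c:-; rest ⊤}
  B3: | IN={c:-; rest ⊤} | OUT={a:-, c:-; rest ⊤}
  B4: | IN={c:-; rest ⊤} | OUT={b:-, f:-; rest ⊤}

B0 is the boundary node: IN[B0] = {a: ⊤, b: ⊤, c: ⊤, d: ⊤, e: ⊤, f: ⊤}
Applying B0's transfer function to that IN value gives OUT[B0] (row B0 above).

Answer: {a: ⊤, b: ⊤, c: -, d: ⊤, e: -, f: ⊤}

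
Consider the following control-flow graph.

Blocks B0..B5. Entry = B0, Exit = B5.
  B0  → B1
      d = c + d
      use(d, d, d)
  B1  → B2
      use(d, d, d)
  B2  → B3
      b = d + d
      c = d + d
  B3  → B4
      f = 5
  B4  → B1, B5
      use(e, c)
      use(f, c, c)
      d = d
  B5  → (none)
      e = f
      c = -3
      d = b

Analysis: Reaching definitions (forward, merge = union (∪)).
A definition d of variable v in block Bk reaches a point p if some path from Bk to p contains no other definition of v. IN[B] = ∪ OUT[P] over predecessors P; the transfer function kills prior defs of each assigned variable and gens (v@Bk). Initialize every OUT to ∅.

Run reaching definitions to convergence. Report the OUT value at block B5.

Answer: {b@B2, c@B5, d@B5, e@B5, f@B3}

Working:
Per-block solution:
  B0:   IN={}   OUT={d@B0}
  B1:   IN={b@B2, c@B2, d@B0, d@B4, f@B3}   OUT={b@B2, c@B2, d@B0, d@B4, f@B3}
  B2:   IN={b@B2, c@B2, d@B0, d@B4, f@B3}   OUT={b@B2, c@B2, d@B0, d@B4, f@B3}
  B3:   IN={b@B2, c@B2, d@B0, d@B4, f@B3}   OUT={b@B2, c@B2, d@B0, d@B4, f@B3}
  B4:   IN={b@B2, c@B2, d@B0, d@B4, f@B3}   OUT={b@B2, c@B2, d@B4, f@B3}
  B5:   IN={b@B2, c@B2, d@B4, f@B3}   OUT={b@B2, c@B5, d@B5, e@B5, f@B3}

Merge at B5: IN[B5] = OUT[B4] = {b@B2, c@B2, d@B4, f@B3}
Applying B5's transfer function to that IN value gives OUT[B5] (row B5 above).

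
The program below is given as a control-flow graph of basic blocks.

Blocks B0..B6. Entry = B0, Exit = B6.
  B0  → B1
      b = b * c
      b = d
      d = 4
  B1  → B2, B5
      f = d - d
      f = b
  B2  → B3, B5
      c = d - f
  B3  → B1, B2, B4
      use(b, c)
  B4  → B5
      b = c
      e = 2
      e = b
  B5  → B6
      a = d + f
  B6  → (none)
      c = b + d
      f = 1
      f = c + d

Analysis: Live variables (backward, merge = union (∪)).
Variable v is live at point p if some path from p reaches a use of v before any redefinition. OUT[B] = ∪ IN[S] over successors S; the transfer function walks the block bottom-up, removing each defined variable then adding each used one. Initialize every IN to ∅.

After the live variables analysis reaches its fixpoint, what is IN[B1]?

Per-block solution:
  B0:  IN={b, c, d}  OUT={b, d}
  B1:  IN={b, d}  OUT={b, d, f}
  B2:  IN={b, d, f}  OUT={b, c, d, f}
  B3:  IN={b, c, d, f}  OUT={b, c, d, f}
  B4:  IN={c, d, f}  OUT={b, d, f}
  B5:  IN={b, d, f}  OUT={b, d}
  B6:  IN={b, d}  OUT={}

Merge at B1: OUT[B1] = IN[B2] ⊔ IN[B5] = {b, d, f}
Applying B1's transfer function to that OUT value gives IN[B1] (row B1 above).

Answer: {b, d}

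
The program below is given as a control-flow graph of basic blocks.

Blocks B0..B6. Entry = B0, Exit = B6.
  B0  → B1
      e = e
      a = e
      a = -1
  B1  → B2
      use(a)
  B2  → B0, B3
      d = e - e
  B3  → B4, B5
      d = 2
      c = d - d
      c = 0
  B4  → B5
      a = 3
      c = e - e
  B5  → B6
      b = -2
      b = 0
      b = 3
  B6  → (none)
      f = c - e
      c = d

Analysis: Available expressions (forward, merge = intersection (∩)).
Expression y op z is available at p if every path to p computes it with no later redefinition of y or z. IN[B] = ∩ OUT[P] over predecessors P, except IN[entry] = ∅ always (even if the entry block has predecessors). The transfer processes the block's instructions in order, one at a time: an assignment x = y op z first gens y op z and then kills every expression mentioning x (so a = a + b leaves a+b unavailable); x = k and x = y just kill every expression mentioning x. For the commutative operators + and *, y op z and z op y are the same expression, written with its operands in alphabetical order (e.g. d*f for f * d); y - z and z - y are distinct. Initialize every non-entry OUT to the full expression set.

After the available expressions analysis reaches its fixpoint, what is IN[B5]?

Fixpoint table:
  B0: | IN={} | OUT={}
  B1: | IN={} | OUT={}
  B2: | IN={} | OUT={e-e}
  B3: | IN={e-e} | OUT={d-d, e-e}
  B4: | IN={d-d, e-e} | OUT={d-d, e-e}
  B5: | IN={d-d, e-e} | OUT={d-d, e-e}
  B6: | IN={d-d, e-e} | OUT={d-d, e-e}

Merge at B5: IN[B5] = OUT[B3] ∩ OUT[B4] = {d-d, e-e}

Answer: {d-d, e-e}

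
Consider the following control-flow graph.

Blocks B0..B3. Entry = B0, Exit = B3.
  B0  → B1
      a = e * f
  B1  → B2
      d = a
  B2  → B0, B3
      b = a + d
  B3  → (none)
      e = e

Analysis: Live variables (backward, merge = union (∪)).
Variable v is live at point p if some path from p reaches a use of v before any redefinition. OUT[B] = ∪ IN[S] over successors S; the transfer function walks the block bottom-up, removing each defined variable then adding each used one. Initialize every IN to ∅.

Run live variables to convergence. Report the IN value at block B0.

Answer: {e, f}

Working:
Per-block solution:
  B0:  IN={e, f}  OUT={a, e, f}
  B1:  IN={a, e, f}  OUT={a, d, e, f}
  B2:  IN={a, d, e, f}  OUT={e, f}
  B3:  IN={e}  OUT={}

Merge at B0: OUT[B0] = IN[B1] = {a, e, f}
Applying B0's transfer function to that OUT value gives IN[B0] (row B0 above).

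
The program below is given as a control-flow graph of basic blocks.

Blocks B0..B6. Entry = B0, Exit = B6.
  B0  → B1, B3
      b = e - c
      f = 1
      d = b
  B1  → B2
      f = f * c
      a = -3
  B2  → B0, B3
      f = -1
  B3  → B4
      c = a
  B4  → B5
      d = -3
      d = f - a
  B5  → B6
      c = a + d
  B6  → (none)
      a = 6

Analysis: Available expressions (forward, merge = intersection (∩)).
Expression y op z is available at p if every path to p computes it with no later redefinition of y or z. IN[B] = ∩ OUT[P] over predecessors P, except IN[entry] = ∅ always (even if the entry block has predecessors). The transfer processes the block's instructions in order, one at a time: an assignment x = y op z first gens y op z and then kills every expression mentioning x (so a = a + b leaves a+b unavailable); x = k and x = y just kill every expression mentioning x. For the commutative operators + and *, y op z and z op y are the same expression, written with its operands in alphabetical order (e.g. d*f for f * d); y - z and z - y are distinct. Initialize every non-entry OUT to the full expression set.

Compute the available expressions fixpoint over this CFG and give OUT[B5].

Per-block solution:
  B0:   IN={}   OUT={e-c}
  B1:   IN={e-c}   OUT={e-c}
  B2:   IN={e-c}   OUT={e-c}
  B3:   IN={e-c}   OUT={}
  B4:   IN={}   OUT={f-a}
  B5:   IN={f-a}   OUT={a+d, f-a}
  B6:   IN={a+d, f-a}   OUT={}

Merge at B5: IN[B5] = OUT[B4] = {f-a}
Applying B5's transfer function to that IN value gives OUT[B5] (row B5 above).

Answer: {a+d, f-a}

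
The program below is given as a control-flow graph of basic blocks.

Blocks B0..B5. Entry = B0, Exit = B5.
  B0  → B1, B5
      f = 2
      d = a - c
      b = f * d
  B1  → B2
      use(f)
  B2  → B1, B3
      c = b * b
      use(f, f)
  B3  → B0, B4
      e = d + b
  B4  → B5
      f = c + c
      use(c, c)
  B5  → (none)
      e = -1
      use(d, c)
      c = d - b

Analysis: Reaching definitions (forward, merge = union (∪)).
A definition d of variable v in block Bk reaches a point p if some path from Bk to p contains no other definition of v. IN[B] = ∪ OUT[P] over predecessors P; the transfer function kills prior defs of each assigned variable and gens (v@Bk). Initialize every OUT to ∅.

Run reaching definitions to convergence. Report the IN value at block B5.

Converged values:
  B0:   IN={b@B0, c@B2, d@B0, e@B3, f@B0}   OUT={b@B0, c@B2, d@B0, e@B3, f@B0}
  B1:   IN={b@B0, c@B2, d@B0, e@B3, f@B0}   OUT={b@B0, c@B2, d@B0, e@B3, f@B0}
  B2:   IN={b@B0, c@B2, d@B0, e@B3, f@B0}   OUT={b@B0, c@B2, d@B0, e@B3, f@B0}
  B3:   IN={b@B0, c@B2, d@B0, e@B3, f@B0}   OUT={b@B0, c@B2, d@B0, e@B3, f@B0}
  B4:   IN={b@B0, c@B2, d@B0, e@B3, f@B0}   OUT={b@B0, c@B2, d@B0, e@B3, f@B4}
  B5:   IN={b@B0, c@B2, d@B0, e@B3, f@B0, f@B4}   OUT={b@B0, c@B5, d@B0, e@B5, f@B0, f@B4}

Merge at B5: IN[B5] = OUT[B0] ⊔ OUT[B4] = {b@B0, c@B2, d@B0, e@B3, f@B0, f@B4}

Answer: {b@B0, c@B2, d@B0, e@B3, f@B0, f@B4}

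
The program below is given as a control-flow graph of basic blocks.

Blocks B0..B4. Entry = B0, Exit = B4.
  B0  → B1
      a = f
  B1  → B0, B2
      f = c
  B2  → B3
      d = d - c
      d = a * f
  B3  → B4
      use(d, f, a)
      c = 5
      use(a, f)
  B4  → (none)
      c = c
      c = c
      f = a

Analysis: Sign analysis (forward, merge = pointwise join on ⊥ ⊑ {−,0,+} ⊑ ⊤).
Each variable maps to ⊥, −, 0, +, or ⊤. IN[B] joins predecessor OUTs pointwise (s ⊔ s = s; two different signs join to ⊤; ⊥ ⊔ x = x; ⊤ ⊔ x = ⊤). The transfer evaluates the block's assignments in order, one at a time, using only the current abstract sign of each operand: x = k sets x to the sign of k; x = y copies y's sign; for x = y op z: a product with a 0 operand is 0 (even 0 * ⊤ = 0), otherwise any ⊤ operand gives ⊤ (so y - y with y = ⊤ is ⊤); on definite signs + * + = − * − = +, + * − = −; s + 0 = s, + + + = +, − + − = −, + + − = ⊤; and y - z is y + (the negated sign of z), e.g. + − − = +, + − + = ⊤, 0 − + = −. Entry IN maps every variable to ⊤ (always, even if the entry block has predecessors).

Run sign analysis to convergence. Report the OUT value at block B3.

Per-block solution:
  B0: | IN=(all ⊤) | OUT=(all ⊤)
  B1: | IN=(all ⊤) | OUT=(all ⊤)
  B2: | IN=(all ⊤) | OUT=(all ⊤)
  B3: | IN=(all ⊤) | OUT={c:+; rest ⊤}
  B4: | IN={c:+; rest ⊤} | OUT={c:+; rest ⊤}

Merge at B3: IN[B3] = OUT[B2] = {a: ⊤, b: ⊤, c: ⊤, d: ⊤, e: ⊤, f: ⊤}
Applying B3's transfer function to that IN value gives OUT[B3] (row B3 above).

Answer: {a: ⊤, b: ⊤, c: +, d: ⊤, e: ⊤, f: ⊤}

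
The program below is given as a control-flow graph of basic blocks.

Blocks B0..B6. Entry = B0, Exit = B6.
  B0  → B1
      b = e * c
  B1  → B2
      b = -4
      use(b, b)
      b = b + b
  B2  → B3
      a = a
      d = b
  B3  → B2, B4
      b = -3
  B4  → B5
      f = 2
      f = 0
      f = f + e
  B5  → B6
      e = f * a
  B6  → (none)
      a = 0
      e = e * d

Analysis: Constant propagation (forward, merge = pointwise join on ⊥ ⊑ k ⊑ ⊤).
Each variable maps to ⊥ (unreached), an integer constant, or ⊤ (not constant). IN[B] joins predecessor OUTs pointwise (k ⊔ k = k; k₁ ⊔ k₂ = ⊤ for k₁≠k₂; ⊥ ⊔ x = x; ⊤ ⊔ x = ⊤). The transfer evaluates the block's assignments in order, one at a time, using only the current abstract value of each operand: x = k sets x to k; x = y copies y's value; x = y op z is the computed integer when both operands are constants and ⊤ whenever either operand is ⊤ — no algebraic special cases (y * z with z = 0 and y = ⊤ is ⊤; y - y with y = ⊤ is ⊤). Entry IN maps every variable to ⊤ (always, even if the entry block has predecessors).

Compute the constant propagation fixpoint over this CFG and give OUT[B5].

Answer: {a: ⊤, b: -3, c: ⊤, d: ⊤, e: ⊤, f: ⊤}

Working:
Per-block solution:
  B0: | IN=(all ⊤) | OUT=(all ⊤)
  B1: | IN=(all ⊤) | OUT={b:-8; rest ⊤}
  B2: | IN=(all ⊤) | OUT=(all ⊤)
  B3: | IN=(all ⊤) | OUT={b:-3; rest ⊤}
  B4: | IN={b:-3; rest ⊤} | OUT={b:-3; rest ⊤}
  B5: | IN={b:-3; rest ⊤} | OUT={b:-3; rest ⊤}
  B6: | IN={b:-3; rest ⊤} | OUT={a:0, b:-3; rest ⊤}

Merge at B5: IN[B5] = OUT[B4] = {a: ⊤, b: -3, c: ⊤, d: ⊤, e: ⊤, f: ⊤}
Applying B5's transfer function to that IN value gives OUT[B5] (row B5 above).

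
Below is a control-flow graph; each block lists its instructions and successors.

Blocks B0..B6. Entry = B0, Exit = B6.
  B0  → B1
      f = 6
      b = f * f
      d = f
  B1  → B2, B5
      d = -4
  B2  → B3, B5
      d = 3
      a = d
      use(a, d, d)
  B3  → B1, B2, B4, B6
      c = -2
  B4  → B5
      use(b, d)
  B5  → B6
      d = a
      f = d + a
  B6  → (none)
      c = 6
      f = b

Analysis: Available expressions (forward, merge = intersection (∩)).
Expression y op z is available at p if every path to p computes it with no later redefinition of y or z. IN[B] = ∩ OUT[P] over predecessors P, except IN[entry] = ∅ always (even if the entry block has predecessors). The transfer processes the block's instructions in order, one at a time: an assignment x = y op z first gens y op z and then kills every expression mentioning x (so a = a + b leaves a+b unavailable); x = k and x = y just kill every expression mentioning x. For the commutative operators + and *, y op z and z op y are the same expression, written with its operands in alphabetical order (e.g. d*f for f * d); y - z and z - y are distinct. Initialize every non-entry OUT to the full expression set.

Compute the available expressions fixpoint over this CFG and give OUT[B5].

Fixpoint table:
  B0: | IN={} | OUT={f*f}
  B1: | IN={f*f} | OUT={f*f}
  B2: | IN={f*f} | OUT={f*f}
  B3: | IN={f*f} | OUT={f*f}
  B4: | IN={f*f} | OUT={f*f}
  B5: | IN={f*f} | OUT={a+d}
  B6: | IN={} | OUT={}

Merge at B5: IN[B5] = OUT[B1] ∩ OUT[B2] ∩ OUT[B4] = {f*f}
Applying B5's transfer function to that IN value gives OUT[B5] (row B5 above).

Answer: {a+d}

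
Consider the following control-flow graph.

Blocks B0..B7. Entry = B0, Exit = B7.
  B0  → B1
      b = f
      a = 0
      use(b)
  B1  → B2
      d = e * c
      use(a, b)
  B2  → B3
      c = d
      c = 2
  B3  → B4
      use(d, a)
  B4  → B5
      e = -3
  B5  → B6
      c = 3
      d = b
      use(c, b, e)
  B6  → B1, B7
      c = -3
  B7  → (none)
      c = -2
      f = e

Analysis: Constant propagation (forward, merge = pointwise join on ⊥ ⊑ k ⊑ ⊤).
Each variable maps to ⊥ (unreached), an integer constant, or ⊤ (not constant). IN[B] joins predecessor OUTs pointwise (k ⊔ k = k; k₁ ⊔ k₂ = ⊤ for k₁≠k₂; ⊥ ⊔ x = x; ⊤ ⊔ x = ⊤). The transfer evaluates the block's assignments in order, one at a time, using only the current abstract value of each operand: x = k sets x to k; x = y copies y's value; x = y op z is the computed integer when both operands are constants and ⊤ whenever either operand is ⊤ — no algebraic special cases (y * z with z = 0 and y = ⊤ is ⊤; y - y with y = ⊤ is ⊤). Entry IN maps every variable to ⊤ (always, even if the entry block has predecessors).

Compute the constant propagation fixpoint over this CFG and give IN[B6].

Answer: {a: 0, b: ⊤, c: 3, d: ⊤, e: -3, f: ⊤}

Derivation:
Fixpoint table:
  B0:   IN=(all ⊤)   OUT={a:0; rest ⊤}
  B1:   IN={a:0; rest ⊤}   OUT={a:0; rest ⊤}
  B2:   IN={a:0; rest ⊤}   OUT={a:0, c:2; rest ⊤}
  B3:   IN={a:0, c:2; rest ⊤}   OUT={a:0, c:2; rest ⊤}
  B4:   IN={a:0, c:2; rest ⊤}   OUT={a:0, c:2, e:-3; rest ⊤}
  B5:   IN={a:0, c:2, e:-3; rest ⊤}   OUT={a:0, c:3, e:-3; rest ⊤}
  B6:   IN={a:0, c:3, e:-3; rest ⊤}   OUT={a:0, c:-3, e:-3; rest ⊤}
  B7:   IN={a:0, c:-3, e:-3; rest ⊤}   OUT={a:0, c:-2, e:-3, f:-3; rest ⊤}

Merge at B6: IN[B6] = OUT[B5] = {a: 0, b: ⊤, c: 3, d: ⊤, e: -3, f: ⊤}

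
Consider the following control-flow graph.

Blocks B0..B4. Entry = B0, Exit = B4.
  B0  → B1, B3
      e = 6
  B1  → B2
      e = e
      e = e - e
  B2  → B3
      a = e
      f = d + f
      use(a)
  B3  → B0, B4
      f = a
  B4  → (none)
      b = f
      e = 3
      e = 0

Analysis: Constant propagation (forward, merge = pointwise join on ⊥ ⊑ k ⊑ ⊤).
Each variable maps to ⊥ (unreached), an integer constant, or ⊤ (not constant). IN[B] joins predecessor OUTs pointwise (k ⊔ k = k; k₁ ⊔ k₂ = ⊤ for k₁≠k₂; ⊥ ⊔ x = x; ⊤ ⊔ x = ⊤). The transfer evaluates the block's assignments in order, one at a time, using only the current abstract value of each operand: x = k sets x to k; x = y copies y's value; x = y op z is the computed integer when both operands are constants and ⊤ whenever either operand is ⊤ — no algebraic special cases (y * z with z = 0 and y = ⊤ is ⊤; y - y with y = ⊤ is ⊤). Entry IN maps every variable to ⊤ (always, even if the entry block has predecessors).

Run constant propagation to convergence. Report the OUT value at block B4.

Converged values:
  B0:  IN=(all ⊤)  OUT={e:6; rest ⊤}
  B1:  IN={e:6; rest ⊤}  OUT={e:0; rest ⊤}
  B2:  IN={e:0; rest ⊤}  OUT={a:0, e:0; rest ⊤}
  B3:  IN=(all ⊤)  OUT=(all ⊤)
  B4:  IN=(all ⊤)  OUT={e:0; rest ⊤}

Merge at B4: IN[B4] = OUT[B3] = {a: ⊤, b: ⊤, c: ⊤, d: ⊤, e: ⊤, f: ⊤}
Applying B4's transfer function to that IN value gives OUT[B4] (row B4 above).

Answer: {a: ⊤, b: ⊤, c: ⊤, d: ⊤, e: 0, f: ⊤}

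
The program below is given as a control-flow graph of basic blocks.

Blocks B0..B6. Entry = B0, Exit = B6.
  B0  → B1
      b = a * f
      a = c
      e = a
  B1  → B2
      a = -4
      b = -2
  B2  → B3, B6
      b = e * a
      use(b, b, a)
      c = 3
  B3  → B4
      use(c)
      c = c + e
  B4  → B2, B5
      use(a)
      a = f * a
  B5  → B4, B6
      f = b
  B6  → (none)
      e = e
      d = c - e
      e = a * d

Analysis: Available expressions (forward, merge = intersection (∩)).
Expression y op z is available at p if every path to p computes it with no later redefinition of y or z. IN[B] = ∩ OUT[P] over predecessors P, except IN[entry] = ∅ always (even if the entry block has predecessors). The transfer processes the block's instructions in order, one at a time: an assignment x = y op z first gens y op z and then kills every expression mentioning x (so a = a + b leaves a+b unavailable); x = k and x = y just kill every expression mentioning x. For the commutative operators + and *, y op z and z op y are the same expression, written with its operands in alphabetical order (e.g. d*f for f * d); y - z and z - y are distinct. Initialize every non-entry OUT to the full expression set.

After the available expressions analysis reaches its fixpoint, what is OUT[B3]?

Answer: {a*e}

Working:
Fixpoint table:
  B0:   IN={}   OUT={}
  B1:   IN={}   OUT={}
  B2:   IN={}   OUT={a*e}
  B3:   IN={a*e}   OUT={a*e}
  B4:   IN={}   OUT={}
  B5:   IN={}   OUT={}
  B6:   IN={}   OUT={a*d}

Merge at B3: IN[B3] = OUT[B2] = {a*e}
Applying B3's transfer function to that IN value gives OUT[B3] (row B3 above).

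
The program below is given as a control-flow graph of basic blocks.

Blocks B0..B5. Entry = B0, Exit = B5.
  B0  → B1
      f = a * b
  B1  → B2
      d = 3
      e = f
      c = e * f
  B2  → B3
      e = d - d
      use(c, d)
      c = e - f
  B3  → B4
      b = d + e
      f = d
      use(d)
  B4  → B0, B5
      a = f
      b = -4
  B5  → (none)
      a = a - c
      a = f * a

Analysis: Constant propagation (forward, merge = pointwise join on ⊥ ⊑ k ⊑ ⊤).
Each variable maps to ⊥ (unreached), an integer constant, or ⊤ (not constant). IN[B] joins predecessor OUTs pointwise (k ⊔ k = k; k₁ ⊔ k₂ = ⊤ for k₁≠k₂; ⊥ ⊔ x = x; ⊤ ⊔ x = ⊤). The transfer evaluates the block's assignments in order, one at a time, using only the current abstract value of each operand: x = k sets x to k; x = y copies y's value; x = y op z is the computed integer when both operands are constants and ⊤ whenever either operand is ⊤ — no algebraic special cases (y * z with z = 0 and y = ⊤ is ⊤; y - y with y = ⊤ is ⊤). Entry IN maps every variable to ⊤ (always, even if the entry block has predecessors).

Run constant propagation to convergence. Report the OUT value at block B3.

Fixpoint table:
  B0: | IN=(all ⊤) | OUT=(all ⊤)
  B1: | IN=(all ⊤) | OUT={d:3; rest ⊤}
  B2: | IN={d:3; rest ⊤} | OUT={d:3, e:0; rest ⊤}
  B3: | IN={d:3, e:0; rest ⊤} | OUT={b:3, d:3, e:0, f:3; rest ⊤}
  B4: | IN={b:3, d:3, e:0, f:3; rest ⊤} | OUT={a:3, b:-4, d:3, e:0, f:3; rest ⊤}
  B5: | IN={a:3, b:-4, d:3, e:0, f:3; rest ⊤} | OUT={b:-4, d:3, e:0, f:3; rest ⊤}

Merge at B3: IN[B3] = OUT[B2] = {a: ⊤, b: ⊤, c: ⊤, d: 3, e: 0, f: ⊤}
Applying B3's transfer function to that IN value gives OUT[B3] (row B3 above).

Answer: {a: ⊤, b: 3, c: ⊤, d: 3, e: 0, f: 3}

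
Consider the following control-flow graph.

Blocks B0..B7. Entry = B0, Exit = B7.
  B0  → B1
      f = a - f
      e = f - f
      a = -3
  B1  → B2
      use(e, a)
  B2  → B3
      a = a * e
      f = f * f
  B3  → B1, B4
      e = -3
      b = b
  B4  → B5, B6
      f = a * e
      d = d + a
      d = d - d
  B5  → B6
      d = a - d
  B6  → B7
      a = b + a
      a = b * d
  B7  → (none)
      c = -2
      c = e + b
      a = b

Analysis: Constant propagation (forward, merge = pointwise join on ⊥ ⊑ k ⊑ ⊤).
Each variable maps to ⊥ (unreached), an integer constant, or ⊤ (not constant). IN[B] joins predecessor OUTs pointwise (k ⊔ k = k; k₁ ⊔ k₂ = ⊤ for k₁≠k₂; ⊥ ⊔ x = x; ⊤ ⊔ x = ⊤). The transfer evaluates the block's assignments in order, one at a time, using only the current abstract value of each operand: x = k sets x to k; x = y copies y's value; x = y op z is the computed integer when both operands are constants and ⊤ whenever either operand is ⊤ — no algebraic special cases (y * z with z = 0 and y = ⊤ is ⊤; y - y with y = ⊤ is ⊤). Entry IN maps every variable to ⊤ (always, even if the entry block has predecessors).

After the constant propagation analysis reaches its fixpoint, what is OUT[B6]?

Answer: {a: ⊤, b: ⊤, c: ⊤, d: ⊤, e: -3, f: ⊤}

Trace:
Per-block solution:
  B0:  IN=(all ⊤)  OUT={a:-3; rest ⊤}
  B1:  IN=(all ⊤)  OUT=(all ⊤)
  B2:  IN=(all ⊤)  OUT=(all ⊤)
  B3:  IN=(all ⊤)  OUT={e:-3; rest ⊤}
  B4:  IN={e:-3; rest ⊤}  OUT={e:-3; rest ⊤}
  B5:  IN={e:-3; rest ⊤}  OUT={e:-3; rest ⊤}
  B6:  IN={e:-3; rest ⊤}  OUT={e:-3; rest ⊤}
  B7:  IN={e:-3; rest ⊤}  OUT={e:-3; rest ⊤}

Merge at B6: IN[B6] = OUT[B4] ⊔ OUT[B5] = {a: ⊤, b: ⊤, c: ⊤, d: ⊤, e: -3, f: ⊤}
Applying B6's transfer function to that IN value gives OUT[B6] (row B6 above).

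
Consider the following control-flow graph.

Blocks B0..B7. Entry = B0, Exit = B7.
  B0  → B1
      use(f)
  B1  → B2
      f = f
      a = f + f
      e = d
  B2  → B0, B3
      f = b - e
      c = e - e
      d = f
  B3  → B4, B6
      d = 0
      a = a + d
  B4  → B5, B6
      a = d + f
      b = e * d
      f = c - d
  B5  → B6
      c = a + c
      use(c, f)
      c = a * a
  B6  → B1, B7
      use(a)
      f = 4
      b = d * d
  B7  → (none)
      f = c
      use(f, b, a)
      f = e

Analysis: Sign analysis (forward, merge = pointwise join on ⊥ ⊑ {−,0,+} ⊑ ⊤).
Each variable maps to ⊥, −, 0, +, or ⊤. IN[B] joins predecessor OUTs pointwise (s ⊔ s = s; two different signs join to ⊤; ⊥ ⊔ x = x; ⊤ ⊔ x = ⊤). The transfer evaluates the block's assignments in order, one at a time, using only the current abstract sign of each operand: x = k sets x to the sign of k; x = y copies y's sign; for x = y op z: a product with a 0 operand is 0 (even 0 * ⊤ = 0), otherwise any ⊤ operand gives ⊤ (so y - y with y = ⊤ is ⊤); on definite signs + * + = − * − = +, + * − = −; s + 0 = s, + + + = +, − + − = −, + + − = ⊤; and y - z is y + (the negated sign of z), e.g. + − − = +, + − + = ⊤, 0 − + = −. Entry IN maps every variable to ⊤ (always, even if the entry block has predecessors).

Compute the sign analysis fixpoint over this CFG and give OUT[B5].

Converged values:
  B0:   IN=(all ⊤)   OUT=(all ⊤)
  B1:   IN=(all ⊤)   OUT=(all ⊤)
  B2:   IN=(all ⊤)   OUT=(all ⊤)
  B3:   IN=(all ⊤)   OUT={d:0; rest ⊤}
  B4:   IN={d:0; rest ⊤}   OUT={b:0, d:0; rest ⊤}
  B5:   IN={b:0, d:0; rest ⊤}   OUT={b:0, d:0; rest ⊤}
  B6:   IN={d:0; rest ⊤}   OUT={b:0, d:0, f:+; rest ⊤}
  B7:   IN={b:0, d:0, f:+; rest ⊤}   OUT={b:0, d:0; rest ⊤}

Merge at B5: IN[B5] = OUT[B4] = {a: ⊤, b: 0, c: ⊤, d: 0, e: ⊤, f: ⊤}
Applying B5's transfer function to that IN value gives OUT[B5] (row B5 above).

Answer: {a: ⊤, b: 0, c: ⊤, d: 0, e: ⊤, f: ⊤}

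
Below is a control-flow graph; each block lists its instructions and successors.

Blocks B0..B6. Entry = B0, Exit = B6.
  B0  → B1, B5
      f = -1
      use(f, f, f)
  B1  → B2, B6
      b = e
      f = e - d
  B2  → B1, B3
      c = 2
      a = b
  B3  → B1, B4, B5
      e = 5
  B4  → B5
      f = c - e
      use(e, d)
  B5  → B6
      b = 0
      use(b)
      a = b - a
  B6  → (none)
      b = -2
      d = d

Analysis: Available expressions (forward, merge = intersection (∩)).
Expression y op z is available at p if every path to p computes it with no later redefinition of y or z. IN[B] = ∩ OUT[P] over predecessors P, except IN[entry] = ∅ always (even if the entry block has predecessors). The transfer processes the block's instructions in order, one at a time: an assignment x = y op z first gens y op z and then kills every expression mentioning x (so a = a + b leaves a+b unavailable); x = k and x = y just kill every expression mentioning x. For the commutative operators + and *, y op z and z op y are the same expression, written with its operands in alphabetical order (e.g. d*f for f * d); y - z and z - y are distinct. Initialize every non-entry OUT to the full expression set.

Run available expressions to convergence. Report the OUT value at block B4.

Answer: {c-e}

Trace:
Fixpoint table:
  B0:   IN={}   OUT={}
  B1:   IN={}   OUT={e-d}
  B2:   IN={e-d}   OUT={e-d}
  B3:   IN={e-d}   OUT={}
  B4:   IN={}   OUT={c-e}
  B5:   IN={}   OUT={}
  B6:   IN={}   OUT={}

Merge at B4: IN[B4] = OUT[B3] = {}
Applying B4's transfer function to that IN value gives OUT[B4] (row B4 above).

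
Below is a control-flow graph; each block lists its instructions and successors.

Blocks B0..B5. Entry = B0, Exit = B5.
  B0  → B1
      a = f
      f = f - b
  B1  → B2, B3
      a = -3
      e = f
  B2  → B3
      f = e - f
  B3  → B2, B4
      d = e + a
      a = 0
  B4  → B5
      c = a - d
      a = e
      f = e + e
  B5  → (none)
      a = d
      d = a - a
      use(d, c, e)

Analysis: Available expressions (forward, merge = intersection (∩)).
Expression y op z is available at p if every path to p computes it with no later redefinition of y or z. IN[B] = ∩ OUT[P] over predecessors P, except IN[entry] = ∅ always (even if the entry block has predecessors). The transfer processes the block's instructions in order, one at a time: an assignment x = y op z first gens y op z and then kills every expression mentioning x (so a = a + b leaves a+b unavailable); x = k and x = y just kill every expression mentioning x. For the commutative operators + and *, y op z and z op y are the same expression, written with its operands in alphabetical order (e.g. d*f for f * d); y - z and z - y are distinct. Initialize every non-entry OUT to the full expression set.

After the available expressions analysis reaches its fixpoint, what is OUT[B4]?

Per-block solution:
  B0:   IN={}   OUT={}
  B1:   IN={}   OUT={}
  B2:   IN={}   OUT={}
  B3:   IN={}   OUT={}
  B4:   IN={}   OUT={e+e}
  B5:   IN={e+e}   OUT={a-a, e+e}

Merge at B4: IN[B4] = OUT[B3] = {}
Applying B4's transfer function to that IN value gives OUT[B4] (row B4 above).

Answer: {e+e}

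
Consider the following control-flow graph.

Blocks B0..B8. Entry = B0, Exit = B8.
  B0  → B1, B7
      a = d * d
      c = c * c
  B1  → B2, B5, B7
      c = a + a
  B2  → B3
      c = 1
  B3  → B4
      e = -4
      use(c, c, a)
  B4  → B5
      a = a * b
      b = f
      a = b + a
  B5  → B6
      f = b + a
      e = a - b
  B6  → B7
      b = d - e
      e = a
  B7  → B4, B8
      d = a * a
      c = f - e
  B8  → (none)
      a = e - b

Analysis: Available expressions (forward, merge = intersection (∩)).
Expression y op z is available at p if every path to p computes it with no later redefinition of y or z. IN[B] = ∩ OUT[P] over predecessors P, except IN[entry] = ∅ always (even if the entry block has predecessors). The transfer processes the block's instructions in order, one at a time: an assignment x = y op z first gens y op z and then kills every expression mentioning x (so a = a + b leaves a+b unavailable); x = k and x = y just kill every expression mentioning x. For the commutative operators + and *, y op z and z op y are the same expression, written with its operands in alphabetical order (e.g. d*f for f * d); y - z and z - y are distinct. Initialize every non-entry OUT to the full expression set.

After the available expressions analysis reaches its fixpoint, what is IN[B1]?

Converged values:
  B0:   IN={}   OUT={d*d}
  B1:   IN={d*d}   OUT={a+a, d*d}
  B2:   IN={a+a, d*d}   OUT={a+a, d*d}
  B3:   IN={a+a, d*d}   OUT={a+a, d*d}
  B4:   IN={}   OUT={}
  B5:   IN={}   OUT={a+b, a-b}
  B6:   IN={a+b, a-b}   OUT={}
  B7:   IN={}   OUT={a*a, f-e}
  B8:   IN={a*a, f-e}   OUT={e-b, f-e}

Merge at B1: IN[B1] = OUT[B0] = {d*d}

Answer: {d*d}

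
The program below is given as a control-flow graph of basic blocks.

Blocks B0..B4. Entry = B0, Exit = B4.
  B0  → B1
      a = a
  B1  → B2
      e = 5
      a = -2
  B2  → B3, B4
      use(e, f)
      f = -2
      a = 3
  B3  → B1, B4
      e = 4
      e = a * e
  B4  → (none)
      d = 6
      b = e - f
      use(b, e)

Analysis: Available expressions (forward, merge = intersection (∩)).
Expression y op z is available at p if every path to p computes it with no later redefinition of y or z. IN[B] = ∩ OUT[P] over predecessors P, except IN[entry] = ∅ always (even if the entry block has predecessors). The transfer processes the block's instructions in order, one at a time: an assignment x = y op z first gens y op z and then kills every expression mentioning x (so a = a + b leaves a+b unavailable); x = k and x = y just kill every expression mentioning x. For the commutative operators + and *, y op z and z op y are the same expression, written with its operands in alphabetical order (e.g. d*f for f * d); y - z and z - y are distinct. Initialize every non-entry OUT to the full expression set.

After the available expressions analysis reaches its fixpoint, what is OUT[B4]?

Answer: {e-f}

Derivation:
Converged values:
  B0:   IN={}   OUT={}
  B1:   IN={}   OUT={}
  B2:   IN={}   OUT={}
  B3:   IN={}   OUT={}
  B4:   IN={}   OUT={e-f}

Merge at B4: IN[B4] = OUT[B2] ∩ OUT[B3] = {}
Applying B4's transfer function to that IN value gives OUT[B4] (row B4 above).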